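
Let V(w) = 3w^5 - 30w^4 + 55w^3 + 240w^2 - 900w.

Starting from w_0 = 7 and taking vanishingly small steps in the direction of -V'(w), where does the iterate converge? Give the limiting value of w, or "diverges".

5

V'(w) = 15(w - 5)(w - 3)(w - 2)(w + 2), so V'(7) = 5400.
Gradient descent moves in the -V' direction, i.e. w is decreasing.
The nearest critical point in that direction is w = 5, where V'' = 630 > 0 (a local minimum). The iterate converges there.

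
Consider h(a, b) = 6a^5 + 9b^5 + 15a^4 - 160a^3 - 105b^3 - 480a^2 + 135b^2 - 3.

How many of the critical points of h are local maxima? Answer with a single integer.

4

h separates as a function of a plus a function of b, so ∇h=0 decouples.
∂h/∂a = 30a(a - 4)(a + 2)(a + 4) = 0 at a ∈ {-4, -2, 0, 4}; ∂h/∂b = 45b(b - 2)(b - 1)(b + 3) = 0 at b ∈ {-3, 0, 1, 2}.
The Hessian is diagonal: diag(h_aa, h_bb). Second derivatives: h_aa(-4)=-1920, h_aa(-2)=720, h_aa(0)=-960, h_aa(4)=5760; h_bb(-3)=-2700, h_bb(0)=270, h_bb(1)=-180, h_bb(2)=450.
Local maxima occur where both diagonal entries negative: (-4, -3), (-4, 1), (0, -3), (0, 1). Count: 4.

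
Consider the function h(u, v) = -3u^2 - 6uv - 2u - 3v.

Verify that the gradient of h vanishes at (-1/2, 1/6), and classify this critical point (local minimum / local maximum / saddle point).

saddle point

∇h = (-6u - 6v - 2, -6u - 3); substituting (-1/2, 1/6) gives ∇h = (0, 0), so (-1/2, 1/6) is indeed a critical point.
The Hessian of h is constant: H = [[-6, -6], [-6, 0]].
det(H) = (-6)·0 − (-6)² = -36.
Since det(H) < 0, H is indefinite and the critical point is a saddle point.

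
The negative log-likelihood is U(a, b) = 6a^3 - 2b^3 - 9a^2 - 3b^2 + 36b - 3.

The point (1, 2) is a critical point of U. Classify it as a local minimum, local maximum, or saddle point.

saddle point

The mixed partial ∂²U/∂a∂b is 0, so the Hessian at any point is diag(U_aa, U_bb) = diag(18(2a - 1), -6(2b + 1)).
At (1, 2): H = diag(18, -30).
The eigenvalues have opposite signs, so H is indefinite: a saddle point.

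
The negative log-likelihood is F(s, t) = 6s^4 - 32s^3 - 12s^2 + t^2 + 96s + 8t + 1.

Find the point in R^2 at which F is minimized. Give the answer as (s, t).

(4, -4)

F(s,t) separates as P(s) + Q(t) + 1, so its minimum is min P + min Q + 1.
P'(s) = 24(s - 4)(s - 1)(s + 1) vanishes at s ∈ {-1, 1, 4}; Q'(t) = 2(t + 4) vanishes at t ∈ {-4}.
Local minima of P (where P''>0): P(-1)=-70, P(4)=-320. Local minima of Q: Q(-4)=-16.
So the global minimum of F is P(4) + Q(-4) + 1 = -320 − 16 + 1 = -335, attained at (4, -4).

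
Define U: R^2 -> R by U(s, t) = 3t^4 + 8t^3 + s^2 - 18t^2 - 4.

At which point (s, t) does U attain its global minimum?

(0, -3)

U(s,t) separates as P(s) + Q(t) − 4, so its minimum is min P + min Q − 4.
P'(s) = 2s vanishes at s ∈ {0}; Q'(t) = 12t(t - 1)(t + 3) vanishes at t ∈ {-3, 0, 1}.
Local minima of P (where P''>0): P(0)=0. Local minima of Q: Q(-3)=-135, Q(1)=-7.
So the global minimum of U is P(0) + Q(-3) − 4 = 0 − 135 − 4 = -139, attained at (0, -3).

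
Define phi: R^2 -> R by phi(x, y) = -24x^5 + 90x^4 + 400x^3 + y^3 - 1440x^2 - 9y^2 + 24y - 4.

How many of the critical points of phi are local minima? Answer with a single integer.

phi separates as a function of x plus a function of y, so ∇phi=0 decouples.
∂phi/∂x = -120x(x - 4)(x - 2)(x + 3) = 0 at x ∈ {-3, 0, 2, 4}; ∂phi/∂y = 3(y - 4)(y - 2) = 0 at y ∈ {2, 4}.
The Hessian is diagonal: diag(phi_xx, phi_yy). Second derivatives: phi_xx(-3)=12600, phi_xx(0)=-2880, phi_xx(2)=2400, phi_xx(4)=-6720; phi_yy(2)=-6, phi_yy(4)=6.
Local minima occur where both diagonal entries positive: (-3, 4), (2, 4). Count: 2.

2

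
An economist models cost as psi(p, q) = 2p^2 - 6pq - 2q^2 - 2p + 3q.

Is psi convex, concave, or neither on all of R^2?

psi is quadratic, so its Hessian is the constant matrix H = [[4, -6], [-6, -4]].
det(H) = -52, tr(H) = 0.
det(H) < 0, so H is indefinite: neither convex nor concave.

neither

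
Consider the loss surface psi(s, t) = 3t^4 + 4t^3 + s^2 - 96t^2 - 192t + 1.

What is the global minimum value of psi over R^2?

psi(s,t) separates as P(s) + Q(t) + 1, so its minimum is min P + min Q + 1.
P'(s) = 2s vanishes at s ∈ {0}; Q'(t) = 12(t - 4)(t + 1)(t + 4) vanishes at t ∈ {-4, -1, 4}.
Local minima of P (where P''>0): P(0)=0. Local minima of Q: Q(-4)=-256, Q(4)=-1280.
So the global minimum of psi is P(0) + Q(4) + 1 = 0 − 1280 + 1 = -1279, attained at (0, 4).

-1279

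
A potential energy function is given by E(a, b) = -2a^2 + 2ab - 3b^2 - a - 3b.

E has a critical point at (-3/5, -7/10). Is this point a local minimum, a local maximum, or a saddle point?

local maximum

The Hessian of E is constant: H = [[-4, 2], [2, -6]].
det(H) = (-4)·(-6) − 2² = 20.
det(H) > 0 and tr(H) = -10 < 0, so H is negative definite and the point is a local maximum.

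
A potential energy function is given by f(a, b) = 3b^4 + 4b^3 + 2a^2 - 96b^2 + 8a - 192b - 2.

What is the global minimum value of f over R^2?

f(a,b) separates as P(a) + Q(b) − 2, so its minimum is min P + min Q − 2.
P'(a) = 4a + 8 vanishes at a ∈ {-2}; Q'(b) = 12(b - 4)(b + 1)(b + 4) vanishes at b ∈ {-4, -1, 4}.
Local minima of P (where P''>0): P(-2)=-8. Local minima of Q: Q(-4)=-256, Q(4)=-1280.
So the global minimum of f is P(-2) + Q(4) − 2 = -8 − 1280 − 2 = -1290, attained at (-2, 4).

-1290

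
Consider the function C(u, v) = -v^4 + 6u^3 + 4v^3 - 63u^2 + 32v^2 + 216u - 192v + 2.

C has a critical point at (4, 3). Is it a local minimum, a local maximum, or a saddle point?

The mixed partial ∂²C/∂u∂v is 0, so the Hessian at any point is diag(C_uu, C_vv) = diag(18(2u - 7), 4(-3v^2 + 6v + 16)).
At (4, 3): H = diag(18, 28).
Both eigenvalues are positive, so H is positive definite: a local minimum.

local minimum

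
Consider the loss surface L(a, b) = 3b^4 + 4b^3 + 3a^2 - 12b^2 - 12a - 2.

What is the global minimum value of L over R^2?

-46

L(a,b) separates as P(a) + Q(b) − 2, so its minimum is min P + min Q − 2.
P'(a) = 6a - 12 vanishes at a ∈ {2}; Q'(b) = 12b(b - 1)(b + 2) vanishes at b ∈ {-2, 0, 1}.
Local minima of P (where P''>0): P(2)=-12. Local minima of Q: Q(-2)=-32, Q(1)=-5.
So the global minimum of L is P(2) + Q(-2) − 2 = -12 − 32 − 2 = -46, attained at (2, -2).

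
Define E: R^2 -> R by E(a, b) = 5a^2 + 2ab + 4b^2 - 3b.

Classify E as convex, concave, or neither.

E is quadratic, so its Hessian is the constant matrix H = [[10, 2], [2, 8]].
det(H) = 76, tr(H) = 18.
det(H) > 0 and tr(H) > 0, so H is positive definite everywhere: convex.

convex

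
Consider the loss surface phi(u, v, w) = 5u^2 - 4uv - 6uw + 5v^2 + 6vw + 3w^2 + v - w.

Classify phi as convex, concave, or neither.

convex

phi is quadratic, so its Hessian is the constant matrix H = [[10, -4, -6], [-4, 10, 6], [-6, 6, 6]].
Leading principal minors: 10, 84, 72.
All positive ⇒ H ≻ 0 ⇒ convex.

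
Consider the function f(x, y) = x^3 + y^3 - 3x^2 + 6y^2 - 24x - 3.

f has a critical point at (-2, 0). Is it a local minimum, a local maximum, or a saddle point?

saddle point

The mixed partial ∂²f/∂x∂y is 0, so the Hessian at any point is diag(f_xx, f_yy) = diag(6(x - 1), 6(y + 2)).
At (-2, 0): H = diag(-18, 12).
The eigenvalues have opposite signs, so H is indefinite: a saddle point.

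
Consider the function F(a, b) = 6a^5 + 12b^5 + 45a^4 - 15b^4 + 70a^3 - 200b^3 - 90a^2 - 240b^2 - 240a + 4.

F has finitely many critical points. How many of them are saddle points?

8

F separates as a function of a plus a function of b, so ∇F=0 decouples.
∂F/∂a = 30(a - 1)(a + 1)(a + 2)(a + 4) = 0 at a ∈ {-4, -2, -1, 1}; ∂F/∂b = 60b(b - 4)(b + 1)(b + 2) = 0 at b ∈ {-2, -1, 0, 4}.
The Hessian is diagonal: diag(F_aa, F_bb). Second derivatives: F_aa(-4)=-900, F_aa(-2)=180, F_aa(-1)=-180, F_aa(1)=900; F_bb(-2)=-720, F_bb(-1)=300, F_bb(0)=-480, F_bb(4)=7200.
Saddle points occur where the two diagonal entries have opposite signs: (-4, -1), (-4, 4), (-2, -2), (-2, 0), (-1, -1), (-1, 4), (1, -2), (1, 0). Count: 8.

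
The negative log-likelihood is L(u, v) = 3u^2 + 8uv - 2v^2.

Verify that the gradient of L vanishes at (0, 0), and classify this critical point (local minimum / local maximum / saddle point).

∇L = (6u + 8v, 8u - 4v); substituting (0, 0) gives ∇L = (0, 0), so (0, 0) is indeed a critical point.
The Hessian of L is constant: H = [[6, 8], [8, -4]].
det(H) = 6·(-4) − 8² = -88.
Since det(H) < 0, H is indefinite and the critical point is a saddle point.

saddle point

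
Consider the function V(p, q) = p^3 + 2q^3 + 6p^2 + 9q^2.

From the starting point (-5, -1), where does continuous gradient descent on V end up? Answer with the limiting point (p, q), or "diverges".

V is separable, so gradient descent decouples: p follows -∂V/∂p, q follows -∂V/∂q.
∂V/∂p = 3p(p + 4); at p=-5 this is 15, so p decreases.
∂V/∂q = 6q(q + 3); at q=-1 this is -12, so q increases.
The p-coordinate has no critical point in that direction and runs off to infinity.

diverges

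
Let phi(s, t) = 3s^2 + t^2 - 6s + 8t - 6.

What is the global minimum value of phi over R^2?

-25

phi(s,t) separates as P(s) + Q(t) − 6, so its minimum is min P + min Q − 6.
P'(s) = 6s - 6 vanishes at s ∈ {1}; Q'(t) = 2(t + 4) vanishes at t ∈ {-4}.
Local minima of P (where P''>0): P(1)=-3. Local minima of Q: Q(-4)=-16.
So the global minimum of phi is P(1) + Q(-4) − 6 = -3 − 16 − 6 = -25, attained at (1, -4).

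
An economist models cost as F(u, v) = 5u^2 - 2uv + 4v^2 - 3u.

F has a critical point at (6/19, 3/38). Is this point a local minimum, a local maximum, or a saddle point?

The Hessian of F is constant: H = [[10, -2], [-2, 8]].
det(H) = 10·8 − (-2)² = 76.
det(H) > 0 and tr(H) = 18 > 0, so H is positive definite and the point is a local minimum.

local minimum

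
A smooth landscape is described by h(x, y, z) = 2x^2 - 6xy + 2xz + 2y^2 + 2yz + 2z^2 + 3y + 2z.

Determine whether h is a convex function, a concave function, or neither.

h is quadratic, so its Hessian is the constant matrix H = [[4, -6, 2], [-6, 4, 2], [2, 2, 4]].
Leading principal minors: 4, -20, -160.
Neither pattern holds ⇒ H is indefinite ⇒ neither convex nor concave.

neither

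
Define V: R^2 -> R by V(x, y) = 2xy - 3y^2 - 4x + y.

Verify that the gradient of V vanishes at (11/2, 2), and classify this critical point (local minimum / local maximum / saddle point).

saddle point

∇V = (2y - 4, 2x - 6y + 1); substituting (11/2, 2) gives ∇V = (0, 0), so (11/2, 2) is indeed a critical point.
The Hessian of V is constant: H = [[0, 2], [2, -6]].
det(H) = 0·(-6) − 2² = -4.
Since det(H) < 0, H is indefinite and the critical point is a saddle point.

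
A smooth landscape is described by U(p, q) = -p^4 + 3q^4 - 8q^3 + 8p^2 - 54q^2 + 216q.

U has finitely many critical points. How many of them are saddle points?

U separates as a function of p plus a function of q, so ∇U=0 decouples.
∂U/∂p = -4p(p - 2)(p + 2) = 0 at p ∈ {-2, 0, 2}; ∂U/∂q = 12(q - 3)(q - 2)(q + 3) = 0 at q ∈ {-3, 2, 3}.
The Hessian is diagonal: diag(U_pp, U_qq). Second derivatives: U_pp(-2)=-32, U_pp(0)=16, U_pp(2)=-32; U_qq(-3)=360, U_qq(2)=-60, U_qq(3)=72.
Saddle points occur where the two diagonal entries have opposite signs: (-2, -3), (-2, 3), (0, 2), (2, -3), (2, 3). Count: 5.

5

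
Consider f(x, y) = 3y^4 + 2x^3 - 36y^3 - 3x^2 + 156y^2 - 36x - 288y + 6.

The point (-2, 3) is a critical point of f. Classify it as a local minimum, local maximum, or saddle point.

local maximum

The mixed partial ∂²f/∂x∂y is 0, so the Hessian at any point is diag(f_xx, f_yy) = diag(6(2x - 1), 12(3y^2 - 18y + 26)).
At (-2, 3): H = diag(-30, -12).
Both eigenvalues are negative, so H is negative definite: a local maximum.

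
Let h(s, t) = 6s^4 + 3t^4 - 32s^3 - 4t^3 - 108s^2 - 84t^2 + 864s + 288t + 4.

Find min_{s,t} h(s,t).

-3682

h(s,t) separates as P(s) + Q(t) + 4, so its minimum is min P + min Q + 4.
P'(s) = 24(s - 4)(s - 3)(s + 3) vanishes at s ∈ {-3, 3, 4}; Q'(t) = 12(t - 3)(t - 2)(t + 4) vanishes at t ∈ {-4, 2, 3}.
Local minima of P (where P''>0): P(-3)=-2214, P(4)=1216. Local minima of Q: Q(-4)=-1472, Q(3)=243.
So the global minimum of h is P(-3) + Q(-4) + 4 = -2214 − 1472 + 4 = -3682, attained at (-3, -4).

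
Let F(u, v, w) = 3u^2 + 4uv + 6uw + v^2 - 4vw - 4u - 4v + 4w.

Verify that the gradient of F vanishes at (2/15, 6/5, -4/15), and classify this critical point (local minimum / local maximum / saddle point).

saddle point

∇F = (6u + 4v + 6w - 4, 4u + 2v - 4w - 4, 6u - 4v + 4); substituting (2/15, 6/5, -4/15) gives ∇F = (0, 0, 0), so (2/15, 6/5, -4/15) is indeed a critical point.
The Hessian is constant: H = [[6, 4, 6], [4, 2, -4], [6, -4, 0]].
Leading principal minors: Δ₁ = 6, Δ₂ = -4, Δ₃ = -360.
The minors fit neither the all-positive nor the alternating-sign pattern, so H is indefinite: a saddle point.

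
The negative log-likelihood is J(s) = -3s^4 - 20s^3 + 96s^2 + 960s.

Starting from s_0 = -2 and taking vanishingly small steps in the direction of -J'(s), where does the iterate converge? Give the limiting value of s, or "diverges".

-4

J'(s) = -12(s - 4)(s + 4)(s + 5), so J'(-2) = 432.
Gradient descent moves in the -J' direction, i.e. s is decreasing.
The nearest critical point in that direction is s = -4, where J'' = 96 > 0 (a local minimum). The iterate converges there.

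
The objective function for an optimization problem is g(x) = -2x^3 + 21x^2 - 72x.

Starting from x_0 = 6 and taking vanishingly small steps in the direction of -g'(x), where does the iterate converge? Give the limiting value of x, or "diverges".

g'(x) = -6(x - 4)(x - 3), so g'(6) = -36.
Gradient descent moves in the -g' direction, i.e. x is increasing.
There is no critical point above x=6, and g' keeps the same sign, so the iterate runs off to +∞.

diverges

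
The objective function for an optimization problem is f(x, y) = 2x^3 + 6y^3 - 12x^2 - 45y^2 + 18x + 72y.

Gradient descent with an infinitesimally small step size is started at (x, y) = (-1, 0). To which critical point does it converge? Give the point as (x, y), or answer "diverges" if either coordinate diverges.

f is separable, so gradient descent decouples: x follows -∂f/∂x, y follows -∂f/∂y.
∂f/∂x = 6(x - 3)(x - 1); at x=-1 this is 48, so x decreases.
∂f/∂y = 18(y - 4)(y - 1); at y=0 this is 72, so y decreases.
The x-coordinate has no critical point in that direction and runs off to infinity.

diverges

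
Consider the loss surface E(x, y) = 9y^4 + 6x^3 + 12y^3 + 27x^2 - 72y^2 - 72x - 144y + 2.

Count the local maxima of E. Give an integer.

E separates as a function of x plus a function of y, so ∇E=0 decouples.
∂E/∂x = 18(x - 1)(x + 4) = 0 at x ∈ {-4, 1}; ∂E/∂y = 36(y - 2)(y + 1)(y + 2) = 0 at y ∈ {-2, -1, 2}.
The Hessian is diagonal: diag(E_xx, E_yy). Second derivatives: E_xx(-4)=-90, E_xx(1)=90; E_yy(-2)=144, E_yy(-1)=-108, E_yy(2)=432.
Local maxima occur where both diagonal entries negative: (-4, -1). Count: 1.

1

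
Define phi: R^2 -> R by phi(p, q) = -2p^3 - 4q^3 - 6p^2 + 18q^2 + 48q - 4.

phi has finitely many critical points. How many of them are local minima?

phi separates as a function of p plus a function of q, so ∇phi=0 decouples.
∂phi/∂p = -6p(p + 2) = 0 at p ∈ {-2, 0}; ∂phi/∂q = -12(q - 4)(q + 1) = 0 at q ∈ {-1, 4}.
The Hessian is diagonal: diag(phi_pp, phi_qq). Second derivatives: phi_pp(-2)=12, phi_pp(0)=-12; phi_qq(-1)=60, phi_qq(4)=-60.
Local minima occur where both diagonal entries positive: (-2, -1). Count: 1.

1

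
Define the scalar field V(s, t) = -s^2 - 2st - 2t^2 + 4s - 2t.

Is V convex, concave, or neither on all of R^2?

concave

V is quadratic, so its Hessian is the constant matrix H = [[-2, -2], [-2, -4]].
det(H) = 4, tr(H) = -6.
det(H) > 0 and tr(H) < 0, so H is negative definite everywhere: concave.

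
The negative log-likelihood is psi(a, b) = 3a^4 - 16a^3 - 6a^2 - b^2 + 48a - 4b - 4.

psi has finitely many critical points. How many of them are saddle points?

psi separates as a function of a plus a function of b, so ∇psi=0 decouples.
∂psi/∂a = 12(a - 4)(a - 1)(a + 1) = 0 at a ∈ {-1, 1, 4}; ∂psi/∂b = -2(b + 2) = 0 at b ∈ {-2}.
The Hessian is diagonal: diag(psi_aa, psi_bb). Second derivatives: psi_aa(-1)=120, psi_aa(1)=-72, psi_aa(4)=180; psi_bb(-2)=-2.
Saddle points occur where the two diagonal entries have opposite signs: (-1, -2), (4, -2). Count: 2.

2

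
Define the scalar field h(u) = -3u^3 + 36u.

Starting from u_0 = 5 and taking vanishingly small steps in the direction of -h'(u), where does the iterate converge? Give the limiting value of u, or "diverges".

h'(u) = -9(u - 2)(u + 2), so h'(5) = -189.
Gradient descent moves in the -h' direction, i.e. u is increasing.
There is no critical point above u=5, and h' keeps the same sign, so the iterate runs off to +∞.

diverges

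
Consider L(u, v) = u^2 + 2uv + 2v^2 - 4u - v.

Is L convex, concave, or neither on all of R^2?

L is quadratic, so its Hessian is the constant matrix H = [[2, 2], [2, 4]].
det(H) = 4, tr(H) = 6.
det(H) > 0 and tr(H) > 0, so H is positive definite everywhere: convex.

convex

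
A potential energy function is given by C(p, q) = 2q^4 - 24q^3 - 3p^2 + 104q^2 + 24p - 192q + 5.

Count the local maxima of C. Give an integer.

C separates as a function of p plus a function of q, so ∇C=0 decouples.
∂C/∂p = -6(p - 4) = 0 at p ∈ {4}; ∂C/∂q = 8(q - 4)(q - 3)(q - 2) = 0 at q ∈ {2, 3, 4}.
The Hessian is diagonal: diag(C_pp, C_qq). Second derivatives: C_pp(4)=-6; C_qq(2)=16, C_qq(3)=-8, C_qq(4)=16.
Local maxima occur where both diagonal entries negative: (4, 3). Count: 1.

1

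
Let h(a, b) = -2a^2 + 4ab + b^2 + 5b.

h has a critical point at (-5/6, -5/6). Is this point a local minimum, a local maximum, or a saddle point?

saddle point

The Hessian of h is constant: H = [[-4, 4], [4, 2]].
det(H) = (-4)·2 − 4² = -24.
Since det(H) < 0, H is indefinite and the critical point is a saddle point.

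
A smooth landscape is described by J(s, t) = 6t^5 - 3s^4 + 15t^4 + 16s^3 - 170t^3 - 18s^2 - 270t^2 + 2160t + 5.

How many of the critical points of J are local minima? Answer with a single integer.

J separates as a function of s plus a function of t, so ∇J=0 decouples.
∂J/∂s = -12s(s - 3)(s - 1) = 0 at s ∈ {0, 1, 3}; ∂J/∂t = 30(t - 3)(t - 2)(t + 3)(t + 4) = 0 at t ∈ {-4, -3, 2, 3}.
The Hessian is diagonal: diag(J_ss, J_tt). Second derivatives: J_ss(0)=-36, J_ss(1)=24, J_ss(3)=-72; J_tt(-4)=-1260, J_tt(-3)=900, J_tt(2)=-900, J_tt(3)=1260.
Local minima occur where both diagonal entries positive: (1, -3), (1, 3). Count: 2.

2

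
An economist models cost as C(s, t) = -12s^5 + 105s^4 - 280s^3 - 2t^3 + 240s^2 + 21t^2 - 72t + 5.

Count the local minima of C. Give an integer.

2

C separates as a function of s plus a function of t, so ∇C=0 decouples.
∂C/∂s = -60s(s - 4)(s - 2)(s - 1) = 0 at s ∈ {0, 1, 2, 4}; ∂C/∂t = -6(t - 4)(t - 3) = 0 at t ∈ {3, 4}.
The Hessian is diagonal: diag(C_ss, C_tt). Second derivatives: C_ss(0)=480, C_ss(1)=-180, C_ss(2)=240, C_ss(4)=-1440; C_tt(3)=6, C_tt(4)=-6.
Local minima occur where both diagonal entries positive: (0, 3), (2, 3). Count: 2.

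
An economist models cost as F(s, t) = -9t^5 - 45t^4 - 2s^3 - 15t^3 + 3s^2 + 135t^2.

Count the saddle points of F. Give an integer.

F separates as a function of s plus a function of t, so ∇F=0 decouples.
∂F/∂s = -6s(s - 1) = 0 at s ∈ {0, 1}; ∂F/∂t = -45t(t - 1)(t + 2)(t + 3) = 0 at t ∈ {-3, -2, 0, 1}.
The Hessian is diagonal: diag(F_ss, F_tt). Second derivatives: F_ss(0)=6, F_ss(1)=-6; F_tt(-3)=540, F_tt(-2)=-270, F_tt(0)=270, F_tt(1)=-540.
Saddle points occur where the two diagonal entries have opposite signs: (0, -2), (0, 1), (1, -3), (1, 0). Count: 4.

4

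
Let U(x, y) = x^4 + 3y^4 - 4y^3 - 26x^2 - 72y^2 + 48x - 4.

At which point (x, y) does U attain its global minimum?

(-4, 4)

U(x,y) separates as P(x) + Q(y) − 4, so its minimum is min P + min Q − 4.
P'(x) = 4(x - 3)(x - 1)(x + 4) vanishes at x ∈ {-4, 1, 3}; Q'(y) = 12y(y - 4)(y + 3) vanishes at y ∈ {-3, 0, 4}.
Local minima of P (where P''>0): P(-4)=-352, P(3)=-9. Local minima of Q: Q(-3)=-297, Q(4)=-640.
So the global minimum of U is P(-4) + Q(4) − 4 = -352 − 640 − 4 = -996, attained at (-4, 4).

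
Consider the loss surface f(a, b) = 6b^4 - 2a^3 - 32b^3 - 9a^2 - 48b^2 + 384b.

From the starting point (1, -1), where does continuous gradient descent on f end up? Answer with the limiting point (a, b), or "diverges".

diverges

f is separable, so gradient descent decouples: a follows -∂f/∂a, b follows -∂f/∂b.
∂f/∂a = -6a(a + 3); at a=1 this is -24, so a increases.
∂f/∂b = 24(b - 4)(b - 2)(b + 2); at b=-1 this is 360, so b decreases.
The a-coordinate has no critical point in that direction and runs off to infinity.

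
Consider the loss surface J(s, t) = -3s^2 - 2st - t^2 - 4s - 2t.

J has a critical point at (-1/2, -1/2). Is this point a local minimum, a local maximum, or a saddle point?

The Hessian of J is constant: H = [[-6, -2], [-2, -2]].
det(H) = (-6)·(-2) − (-2)² = 8.
det(H) > 0 and tr(H) = -8 < 0, so H is negative definite and the point is a local maximum.

local maximum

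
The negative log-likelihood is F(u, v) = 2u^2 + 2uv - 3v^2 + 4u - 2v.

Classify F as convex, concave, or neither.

neither

F is quadratic, so its Hessian is the constant matrix H = [[4, 2], [2, -6]].
det(H) = -28, tr(H) = -2.
det(H) < 0, so H is indefinite: neither convex nor concave.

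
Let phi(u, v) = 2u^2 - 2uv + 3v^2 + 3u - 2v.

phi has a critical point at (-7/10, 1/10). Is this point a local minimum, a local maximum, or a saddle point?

The Hessian of phi is constant: H = [[4, -2], [-2, 6]].
det(H) = 4·6 − (-2)² = 20.
det(H) > 0 and tr(H) = 10 > 0, so H is positive definite and the point is a local minimum.

local minimum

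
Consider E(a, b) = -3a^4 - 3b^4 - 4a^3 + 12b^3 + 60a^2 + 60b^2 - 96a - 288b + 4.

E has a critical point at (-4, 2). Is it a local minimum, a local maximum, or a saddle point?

saddle point

The mixed partial ∂²E/∂a∂b is 0, so the Hessian at any point is diag(E_aa, E_bb) = diag(12(-3a^2 - 2a + 10), 12(-3b^2 + 6b + 10)).
At (-4, 2): H = diag(-360, 120).
The eigenvalues have opposite signs, so H is indefinite: a saddle point.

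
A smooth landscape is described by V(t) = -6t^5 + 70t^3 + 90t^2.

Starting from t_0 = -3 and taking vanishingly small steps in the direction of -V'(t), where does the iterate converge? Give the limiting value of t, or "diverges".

-2

V'(t) = -30t(t - 3)(t + 1)(t + 2), so V'(-3) = -1080.
Gradient descent moves in the -V' direction, i.e. t is increasing.
The nearest critical point in that direction is t = -2, where V'' = 300 > 0 (a local minimum). The iterate converges there.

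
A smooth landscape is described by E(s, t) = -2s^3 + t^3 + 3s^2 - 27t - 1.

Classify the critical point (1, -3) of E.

The mixed partial ∂²E/∂s∂t is 0, so the Hessian at any point is diag(E_ss, E_tt) = diag(6(-2s + 1), 6t).
At (1, -3): H = diag(-6, -18).
Both eigenvalues are negative, so H is negative definite: a local maximum.

local maximum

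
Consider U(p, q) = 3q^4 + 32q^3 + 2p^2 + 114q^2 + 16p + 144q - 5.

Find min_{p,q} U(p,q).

-96

U(p,q) separates as A(p) + B(q) − 5, so its minimum is min A + min B − 5.
A'(p) = 4p + 16 vanishes at p ∈ {-4}; B'(q) = 12(q + 1)(q + 3)(q + 4) vanishes at q ∈ {-4, -3, -1}.
Local minima of A (where A''>0): A(-4)=-32. Local minima of B: B(-4)=-32, B(-1)=-59.
So the global minimum of U is A(-4) + B(-1) − 5 = -32 − 59 − 5 = -96, attained at (-4, -1).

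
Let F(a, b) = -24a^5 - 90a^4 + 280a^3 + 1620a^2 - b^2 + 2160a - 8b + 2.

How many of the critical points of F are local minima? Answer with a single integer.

0

F separates as a function of a plus a function of b, so ∇F=0 decouples.
∂F/∂a = -120(a - 3)(a + 1)(a + 2)(a + 3) = 0 at a ∈ {-3, -2, -1, 3}; ∂F/∂b = -2(b + 4) = 0 at b ∈ {-4}.
The Hessian is diagonal: diag(F_aa, F_bb). Second derivatives: F_aa(-3)=1440, F_aa(-2)=-600, F_aa(-1)=960, F_aa(3)=-14400; F_bb(-4)=-2.
Local minima occur where both diagonal entries positive: none. Count: 0.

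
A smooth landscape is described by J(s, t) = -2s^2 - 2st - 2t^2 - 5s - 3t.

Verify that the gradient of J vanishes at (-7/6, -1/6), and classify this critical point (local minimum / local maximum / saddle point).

local maximum

∇J = (-4s - 2t - 5, -2s - 4t - 3); substituting (-7/6, -1/6) gives ∇J = (0, 0), so (-7/6, -1/6) is indeed a critical point.
The Hessian of J is constant: H = [[-4, -2], [-2, -4]].
det(H) = (-4)·(-4) − (-2)² = 12.
det(H) > 0 and tr(H) = -8 < 0, so H is negative definite and the point is a local maximum.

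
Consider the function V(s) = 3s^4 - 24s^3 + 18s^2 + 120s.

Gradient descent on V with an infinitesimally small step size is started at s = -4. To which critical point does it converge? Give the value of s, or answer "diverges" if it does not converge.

V'(s) = 12(s - 5)(s - 2)(s + 1), so V'(-4) = -1944.
Gradient descent moves in the -V' direction, i.e. s is increasing.
The nearest critical point in that direction is s = -1, where V'' = 216 > 0 (a local minimum). The iterate converges there.

-1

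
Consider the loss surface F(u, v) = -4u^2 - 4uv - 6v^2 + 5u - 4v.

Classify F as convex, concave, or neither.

F is quadratic, so its Hessian is the constant matrix H = [[-8, -4], [-4, -12]].
det(H) = 80, tr(H) = -20.
det(H) > 0 and tr(H) < 0, so H is negative definite everywhere: concave.

concave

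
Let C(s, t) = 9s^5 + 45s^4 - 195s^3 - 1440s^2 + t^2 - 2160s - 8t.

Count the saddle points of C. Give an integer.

2

C separates as a function of s plus a function of t, so ∇C=0 decouples.
∂C/∂s = 45(s - 4)(s + 1)(s + 3)(s + 4) = 0 at s ∈ {-4, -3, -1, 4}; ∂C/∂t = 2(t - 4) = 0 at t ∈ {4}.
The Hessian is diagonal: diag(C_ss, C_tt). Second derivatives: C_ss(-4)=-1080, C_ss(-3)=630, C_ss(-1)=-1350, C_ss(4)=12600; C_tt(4)=2.
Saddle points occur where the two diagonal entries have opposite signs: (-4, 4), (-1, 4). Count: 2.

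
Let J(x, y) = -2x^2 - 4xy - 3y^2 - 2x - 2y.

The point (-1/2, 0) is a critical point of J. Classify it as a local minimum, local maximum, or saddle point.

local maximum

The Hessian of J is constant: H = [[-4, -4], [-4, -6]].
det(H) = (-4)·(-6) − (-4)² = 8.
det(H) > 0 and tr(H) = -10 < 0, so H is negative definite and the point is a local maximum.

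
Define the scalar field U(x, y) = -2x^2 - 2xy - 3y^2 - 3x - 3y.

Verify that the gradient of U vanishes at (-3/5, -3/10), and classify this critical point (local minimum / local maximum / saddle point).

∇U = (-4x - 2y - 3, -2x - 6y - 3); substituting (-3/5, -3/10) gives ∇U = (0, 0), so (-3/5, -3/10) is indeed a critical point.
The Hessian of U is constant: H = [[-4, -2], [-2, -6]].
det(H) = (-4)·(-6) − (-2)² = 20.
det(H) > 0 and tr(H) = -10 < 0, so H is negative definite and the point is a local maximum.

local maximum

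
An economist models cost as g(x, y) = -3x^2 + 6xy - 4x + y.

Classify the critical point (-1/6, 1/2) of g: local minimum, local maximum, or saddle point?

The Hessian of g is constant: H = [[-6, 6], [6, 0]].
det(H) = (-6)·0 − 6² = -36.
Since det(H) < 0, H is indefinite and the critical point is a saddle point.

saddle point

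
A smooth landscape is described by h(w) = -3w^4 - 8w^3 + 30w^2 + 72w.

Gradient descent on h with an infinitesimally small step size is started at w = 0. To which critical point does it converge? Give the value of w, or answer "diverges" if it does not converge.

h'(w) = -12(w - 2)(w + 1)(w + 3), so h'(0) = 72.
Gradient descent moves in the -h' direction, i.e. w is decreasing.
The nearest critical point in that direction is w = -1, where h'' = 72 > 0 (a local minimum). The iterate converges there.

-1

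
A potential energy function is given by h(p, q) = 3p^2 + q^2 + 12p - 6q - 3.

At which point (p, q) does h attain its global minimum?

h(p,q) separates as A(p) + B(q) − 3, so its minimum is min A + min B − 3.
A'(p) = 6p + 12 vanishes at p ∈ {-2}; B'(q) = 2q - 6 vanishes at q ∈ {3}.
Local minima of A (where A''>0): A(-2)=-12. Local minima of B: B(3)=-9.
So the global minimum of h is A(-2) + B(3) − 3 = -12 − 9 − 3 = -24, attained at (-2, 3).

(-2, 3)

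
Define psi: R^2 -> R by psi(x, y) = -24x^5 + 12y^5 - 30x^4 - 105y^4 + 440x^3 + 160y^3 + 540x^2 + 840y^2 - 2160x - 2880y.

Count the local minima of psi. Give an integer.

psi separates as a function of x plus a function of y, so ∇psi=0 decouples.
∂psi/∂x = -120(x - 3)(x - 1)(x + 2)(x + 3) = 0 at x ∈ {-3, -2, 1, 3}; ∂psi/∂y = 60(y - 4)(y - 3)(y - 2)(y + 2) = 0 at y ∈ {-2, 2, 3, 4}.
The Hessian is diagonal: diag(psi_xx, psi_yy). Second derivatives: psi_xx(-3)=2880, psi_xx(-2)=-1800, psi_xx(1)=2880, psi_xx(3)=-7200; psi_yy(-2)=-7200, psi_yy(2)=480, psi_yy(3)=-300, psi_yy(4)=720.
Local minima occur where both diagonal entries positive: (-3, 2), (-3, 4), (1, 2), (1, 4). Count: 4.

4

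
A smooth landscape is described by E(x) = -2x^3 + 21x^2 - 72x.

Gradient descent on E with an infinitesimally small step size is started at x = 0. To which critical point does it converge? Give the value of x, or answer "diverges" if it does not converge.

E'(x) = -6(x - 4)(x - 3), so E'(0) = -72.
Gradient descent moves in the -E' direction, i.e. x is increasing.
The nearest critical point in that direction is x = 3, where E'' = 6 > 0 (a local minimum). The iterate converges there.

3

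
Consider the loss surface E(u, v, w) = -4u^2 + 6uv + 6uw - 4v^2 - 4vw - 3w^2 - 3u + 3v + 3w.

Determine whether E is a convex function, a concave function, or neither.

E is quadratic, so its Hessian is the constant matrix H = [[-8, 6, 6], [6, -8, -4], [6, -4, -6]].
Leading principal minors: -8, 28, -40.
Signs alternate −, +, − ⇒ H ≺ 0 ⇒ concave.

concave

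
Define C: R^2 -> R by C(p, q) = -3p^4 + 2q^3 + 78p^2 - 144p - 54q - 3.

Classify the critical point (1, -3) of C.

saddle point

The mixed partial ∂²C/∂p∂q is 0, so the Hessian at any point is diag(C_pp, C_qq) = diag(12(-3p^2 + 13), 12q).
At (1, -3): H = diag(120, -36).
The eigenvalues have opposite signs, so H is indefinite: a saddle point.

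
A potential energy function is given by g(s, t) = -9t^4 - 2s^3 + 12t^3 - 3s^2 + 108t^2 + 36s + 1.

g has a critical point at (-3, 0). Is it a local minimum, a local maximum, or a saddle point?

local minimum

The mixed partial ∂²g/∂s∂t is 0, so the Hessian at any point is diag(g_ss, g_tt) = diag(-6(2s + 1), 36(-3t^2 + 2t + 6)).
At (-3, 0): H = diag(30, 216).
Both eigenvalues are positive, so H is positive definite: a local minimum.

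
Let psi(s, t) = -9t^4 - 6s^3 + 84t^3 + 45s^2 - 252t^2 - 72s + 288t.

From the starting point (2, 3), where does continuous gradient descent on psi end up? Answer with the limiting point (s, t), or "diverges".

(1, 2)

psi is separable, so gradient descent decouples: s follows -∂psi/∂s, t follows -∂psi/∂t.
∂psi/∂s = -18(s - 4)(s - 1); at s=2 this is 36, so s decreases.
∂psi/∂t = -36(t - 4)(t - 2)(t - 1); at t=3 this is 72, so t decreases.
s converges to its nearest critical value 1 (a local min of the s-part); t converges to 2. The iterate converges to (1, 2).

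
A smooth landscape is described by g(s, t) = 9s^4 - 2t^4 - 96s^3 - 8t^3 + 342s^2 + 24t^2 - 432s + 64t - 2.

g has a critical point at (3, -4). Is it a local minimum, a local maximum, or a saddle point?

local maximum

The mixed partial ∂²g/∂s∂t is 0, so the Hessian at any point is diag(g_ss, g_tt) = diag(36(3s^2 - 16s + 19), 24(-t^2 - 2t + 2)).
At (3, -4): H = diag(-72, -144).
Both eigenvalues are negative, so H is negative definite: a local maximum.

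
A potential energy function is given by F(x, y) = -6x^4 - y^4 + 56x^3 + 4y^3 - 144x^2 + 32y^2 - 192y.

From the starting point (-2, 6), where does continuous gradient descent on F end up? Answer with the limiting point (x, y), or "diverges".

diverges

F is separable, so gradient descent decouples: x follows -∂F/∂x, y follows -∂F/∂y.
∂F/∂x = -24x(x - 4)(x - 3); at x=-2 this is 1440, so x decreases.
∂F/∂y = -4(y - 4)(y - 3)(y + 4); at y=6 this is -240, so y increases.
The x-coordinate has no critical point in that direction and runs off to infinity.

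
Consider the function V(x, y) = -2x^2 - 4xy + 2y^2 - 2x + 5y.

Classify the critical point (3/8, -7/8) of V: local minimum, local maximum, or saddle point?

saddle point

The Hessian of V is constant: H = [[-4, -4], [-4, 4]].
det(H) = (-4)·4 − (-4)² = -32.
Since det(H) < 0, H is indefinite and the critical point is a saddle point.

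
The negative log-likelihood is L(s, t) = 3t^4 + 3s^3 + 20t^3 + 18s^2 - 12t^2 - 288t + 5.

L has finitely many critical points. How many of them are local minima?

L separates as a function of s plus a function of t, so ∇L=0 decouples.
∂L/∂s = 9s(s + 4) = 0 at s ∈ {-4, 0}; ∂L/∂t = 12(t - 2)(t + 3)(t + 4) = 0 at t ∈ {-4, -3, 2}.
The Hessian is diagonal: diag(L_ss, L_tt). Second derivatives: L_ss(-4)=-36, L_ss(0)=36; L_tt(-4)=72, L_tt(-3)=-60, L_tt(2)=360.
Local minima occur where both diagonal entries positive: (0, -4), (0, 2). Count: 2.

2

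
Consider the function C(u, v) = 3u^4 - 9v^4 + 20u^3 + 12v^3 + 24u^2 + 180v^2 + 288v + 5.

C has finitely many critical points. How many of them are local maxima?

C separates as a function of u plus a function of v, so ∇C=0 decouples.
∂C/∂u = 12u(u + 1)(u + 4) = 0 at u ∈ {-4, -1, 0}; ∂C/∂v = -36(v - 4)(v + 1)(v + 2) = 0 at v ∈ {-2, -1, 4}.
The Hessian is diagonal: diag(C_uu, C_vv). Second derivatives: C_uu(-4)=144, C_uu(-1)=-36, C_uu(0)=48; C_vv(-2)=-216, C_vv(-1)=180, C_vv(4)=-1080.
Local maxima occur where both diagonal entries negative: (-1, -2), (-1, 4). Count: 2.

2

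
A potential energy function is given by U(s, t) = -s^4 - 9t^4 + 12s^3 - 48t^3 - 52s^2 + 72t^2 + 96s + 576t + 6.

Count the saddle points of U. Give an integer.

U separates as a function of s plus a function of t, so ∇U=0 decouples.
∂U/∂s = -4(s - 4)(s - 3)(s - 2) = 0 at s ∈ {2, 3, 4}; ∂U/∂t = -36(t - 2)(t + 2)(t + 4) = 0 at t ∈ {-4, -2, 2}.
The Hessian is diagonal: diag(U_ss, U_tt). Second derivatives: U_ss(2)=-8, U_ss(3)=4, U_ss(4)=-8; U_tt(-4)=-432, U_tt(-2)=288, U_tt(2)=-864.
Saddle points occur where the two diagonal entries have opposite signs: (2, -2), (3, -4), (3, 2), (4, -2). Count: 4.

4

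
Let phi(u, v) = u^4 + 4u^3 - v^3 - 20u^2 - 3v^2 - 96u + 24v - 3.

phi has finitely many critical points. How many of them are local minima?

phi separates as a function of u plus a function of v, so ∇phi=0 decouples.
∂phi/∂u = 4(u - 3)(u + 2)(u + 4) = 0 at u ∈ {-4, -2, 3}; ∂phi/∂v = -3(v - 2)(v + 4) = 0 at v ∈ {-4, 2}.
The Hessian is diagonal: diag(phi_uu, phi_vv). Second derivatives: phi_uu(-4)=56, phi_uu(-2)=-40, phi_uu(3)=140; phi_vv(-4)=18, phi_vv(2)=-18.
Local minima occur where both diagonal entries positive: (-4, -4), (3, -4). Count: 2.

2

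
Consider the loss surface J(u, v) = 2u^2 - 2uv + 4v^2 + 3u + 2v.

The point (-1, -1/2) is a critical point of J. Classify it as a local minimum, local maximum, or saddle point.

local minimum

The Hessian of J is constant: H = [[4, -2], [-2, 8]].
det(H) = 4·8 − (-2)² = 28.
det(H) > 0 and tr(H) = 12 > 0, so H is positive definite and the point is a local minimum.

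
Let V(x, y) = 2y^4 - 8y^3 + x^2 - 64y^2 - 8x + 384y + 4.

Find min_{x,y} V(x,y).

-1548

V(x,y) separates as P(x) + Q(y) + 4, so its minimum is min P + min Q + 4.
P'(x) = 2x - 8 vanishes at x ∈ {4}; Q'(y) = 8(y - 4)(y - 3)(y + 4) vanishes at y ∈ {-4, 3, 4}.
Local minima of P (where P''>0): P(4)=-16. Local minima of Q: Q(-4)=-1536, Q(4)=512.
So the global minimum of V is P(4) + Q(-4) + 4 = -16 − 1536 + 4 = -1548, attained at (4, -4).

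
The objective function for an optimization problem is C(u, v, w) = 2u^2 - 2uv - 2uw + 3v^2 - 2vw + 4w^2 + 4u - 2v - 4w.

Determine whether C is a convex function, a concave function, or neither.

C is quadratic, so its Hessian is the constant matrix H = [[4, -2, -2], [-2, 6, -2], [-2, -2, 8]].
Leading principal minors: 4, 20, 104.
All positive ⇒ H ≻ 0 ⇒ convex.

convex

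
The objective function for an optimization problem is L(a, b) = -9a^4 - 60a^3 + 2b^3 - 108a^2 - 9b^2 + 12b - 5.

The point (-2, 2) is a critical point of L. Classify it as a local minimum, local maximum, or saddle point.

local minimum

The mixed partial ∂²L/∂a∂b is 0, so the Hessian at any point is diag(L_aa, L_bb) = diag(-36(3a^2 + 10a + 6), 6(2b - 3)).
At (-2, 2): H = diag(72, 6).
Both eigenvalues are positive, so H is positive definite: a local minimum.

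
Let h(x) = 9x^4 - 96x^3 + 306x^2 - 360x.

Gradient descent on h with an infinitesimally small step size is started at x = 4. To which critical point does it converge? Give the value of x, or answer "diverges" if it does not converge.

h'(x) = 36(x - 5)(x - 2)(x - 1), so h'(4) = -216.
Gradient descent moves in the -h' direction, i.e. x is increasing.
The nearest critical point in that direction is x = 5, where h'' = 432 > 0 (a local minimum). The iterate converges there.

5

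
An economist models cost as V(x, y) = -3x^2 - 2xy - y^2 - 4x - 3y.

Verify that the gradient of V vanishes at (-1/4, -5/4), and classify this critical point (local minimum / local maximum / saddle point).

∇V = (-6x - 2y - 4, -2x - 2y - 3); substituting (-1/4, -5/4) gives ∇V = (0, 0), so (-1/4, -5/4) is indeed a critical point.
The Hessian of V is constant: H = [[-6, -2], [-2, -2]].
det(H) = (-6)·(-2) − (-2)² = 8.
det(H) > 0 and tr(H) = -8 < 0, so H is negative definite and the point is a local maximum.

local maximum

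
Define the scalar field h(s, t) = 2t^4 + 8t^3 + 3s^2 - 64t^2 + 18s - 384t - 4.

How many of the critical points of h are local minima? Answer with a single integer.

2

h separates as a function of s plus a function of t, so ∇h=0 decouples.
∂h/∂s = 6(s + 3) = 0 at s ∈ {-3}; ∂h/∂t = 8(t - 4)(t + 3)(t + 4) = 0 at t ∈ {-4, -3, 4}.
The Hessian is diagonal: diag(h_ss, h_tt). Second derivatives: h_ss(-3)=6; h_tt(-4)=64, h_tt(-3)=-56, h_tt(4)=448.
Local minima occur where both diagonal entries positive: (-3, -4), (-3, 4). Count: 2.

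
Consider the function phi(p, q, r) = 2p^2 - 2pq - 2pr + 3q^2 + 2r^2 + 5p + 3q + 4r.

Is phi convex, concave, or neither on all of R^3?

phi is quadratic, so its Hessian is the constant matrix H = [[4, -2, -2], [-2, 6, 0], [-2, 0, 4]].
Leading principal minors: 4, 20, 56.
All positive ⇒ H ≻ 0 ⇒ convex.

convex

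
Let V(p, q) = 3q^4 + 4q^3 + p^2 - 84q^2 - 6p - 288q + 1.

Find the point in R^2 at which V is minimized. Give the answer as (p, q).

V(p,q) separates as A(p) + B(q) + 1, so its minimum is min A + min B + 1.
A'(p) = 2p - 6 vanishes at p ∈ {3}; B'(q) = 12(q - 4)(q + 2)(q + 3) vanishes at q ∈ {-3, -2, 4}.
Local minima of A (where A''>0): A(3)=-9. Local minima of B: B(-3)=243, B(4)=-1472.
So the global minimum of V is A(3) + B(4) + 1 = -9 − 1472 + 1 = -1480, attained at (3, 4).

(3, 4)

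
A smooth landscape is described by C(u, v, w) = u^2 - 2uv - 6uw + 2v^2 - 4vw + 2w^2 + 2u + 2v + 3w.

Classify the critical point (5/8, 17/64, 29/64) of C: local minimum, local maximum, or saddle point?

The Hessian is constant: H = [[2, -2, -6], [-2, 4, -4], [-6, -4, 4]].
Leading principal minors: Δ₁ = 2, Δ₂ = 4, Δ₃ = -256.
The minors fit neither the all-positive nor the alternating-sign pattern, so H is indefinite: a saddle point.

saddle point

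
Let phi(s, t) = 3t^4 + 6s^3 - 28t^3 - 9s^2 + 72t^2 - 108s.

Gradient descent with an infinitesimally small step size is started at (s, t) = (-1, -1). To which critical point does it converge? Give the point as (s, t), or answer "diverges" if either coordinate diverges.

(3, 0)

phi is separable, so gradient descent decouples: s follows -∂phi/∂s, t follows -∂phi/∂t.
∂phi/∂s = 18(s - 3)(s + 2); at s=-1 this is -72, so s increases.
∂phi/∂t = 12t(t - 4)(t - 3); at t=-1 this is -240, so t increases.
s converges to its nearest critical value 3 (a local min of the s-part); t converges to 0. The iterate converges to (3, 0).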